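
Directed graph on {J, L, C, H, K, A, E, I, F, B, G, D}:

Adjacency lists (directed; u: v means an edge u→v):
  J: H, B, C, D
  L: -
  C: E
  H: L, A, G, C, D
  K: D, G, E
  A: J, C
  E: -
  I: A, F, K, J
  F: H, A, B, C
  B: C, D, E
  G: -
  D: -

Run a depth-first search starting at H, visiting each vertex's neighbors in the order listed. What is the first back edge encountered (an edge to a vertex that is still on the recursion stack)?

DFS from H (visiting each vertex's neighbors in the order listed); mark gray on enter, black on exit:
H gray
  L gray
  L black
  A gray
    J gray
      J→H: H is gray → back edge
First back edge: J → H.

J->H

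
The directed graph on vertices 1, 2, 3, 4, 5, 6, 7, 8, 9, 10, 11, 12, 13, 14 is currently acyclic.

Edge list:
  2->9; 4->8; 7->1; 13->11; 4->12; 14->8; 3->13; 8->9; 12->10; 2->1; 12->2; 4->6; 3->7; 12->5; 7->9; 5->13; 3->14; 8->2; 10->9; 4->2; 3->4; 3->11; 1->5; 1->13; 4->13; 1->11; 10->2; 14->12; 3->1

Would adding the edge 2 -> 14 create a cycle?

Adding 2→14 creates a cycle iff 14 can already reach 2.
Path from 14: 14 → 12 → 2.
So 14 → … → 2 → 14 is a cycle.

Yes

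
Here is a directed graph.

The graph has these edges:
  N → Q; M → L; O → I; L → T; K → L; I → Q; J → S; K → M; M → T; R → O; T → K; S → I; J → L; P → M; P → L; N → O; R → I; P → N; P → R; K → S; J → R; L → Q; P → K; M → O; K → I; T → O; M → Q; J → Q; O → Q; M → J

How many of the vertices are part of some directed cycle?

5

A vertex is on a directed cycle iff it belongs to a strongly connected component of size ≥ 2 (or has a self-loop).
The vertices on cycles are {J, K, L, M, T} — 5 in total.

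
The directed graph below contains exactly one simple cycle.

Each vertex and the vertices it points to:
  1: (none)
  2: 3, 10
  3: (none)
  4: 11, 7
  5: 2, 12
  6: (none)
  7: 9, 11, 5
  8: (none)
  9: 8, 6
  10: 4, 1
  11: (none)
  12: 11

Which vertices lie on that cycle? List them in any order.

DFS with gray/black marking from 7:
7 gray
  9 gray
    8 gray
    8 black
    6 gray
    6 black
  9 black
  11 gray
  11 black
  5 gray
    2 gray
      3 gray
      3 black
      10 gray
        4 gray
          4→11: 11 black — skip
          4→7: 7 is gray → back edge
Back edge closes the cycle 7 → 5 → 2 → 10 → 4 → 7; its vertices are {2, 4, 5, 7, 10}.

2, 4, 5, 7, 10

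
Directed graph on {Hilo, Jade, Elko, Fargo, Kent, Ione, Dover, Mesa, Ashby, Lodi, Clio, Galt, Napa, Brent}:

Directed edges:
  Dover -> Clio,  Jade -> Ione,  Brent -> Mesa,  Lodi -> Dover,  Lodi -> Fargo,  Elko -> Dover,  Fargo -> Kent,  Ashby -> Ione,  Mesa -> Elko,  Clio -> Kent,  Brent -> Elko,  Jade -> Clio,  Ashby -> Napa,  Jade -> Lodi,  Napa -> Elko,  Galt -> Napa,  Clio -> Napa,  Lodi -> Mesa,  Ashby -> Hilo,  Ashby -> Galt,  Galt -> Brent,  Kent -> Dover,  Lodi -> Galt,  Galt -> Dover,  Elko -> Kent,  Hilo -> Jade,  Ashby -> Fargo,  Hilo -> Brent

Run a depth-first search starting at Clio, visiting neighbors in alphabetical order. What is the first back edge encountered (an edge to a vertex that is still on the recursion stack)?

DFS from Clio (visiting neighbors in alphabetical order); mark gray on enter, black on exit:
Clio gray
  Kent gray
    Dover gray
      Dover→Clio: Clio is gray → back edge
First back edge: Dover → Clio.

Dover->Clio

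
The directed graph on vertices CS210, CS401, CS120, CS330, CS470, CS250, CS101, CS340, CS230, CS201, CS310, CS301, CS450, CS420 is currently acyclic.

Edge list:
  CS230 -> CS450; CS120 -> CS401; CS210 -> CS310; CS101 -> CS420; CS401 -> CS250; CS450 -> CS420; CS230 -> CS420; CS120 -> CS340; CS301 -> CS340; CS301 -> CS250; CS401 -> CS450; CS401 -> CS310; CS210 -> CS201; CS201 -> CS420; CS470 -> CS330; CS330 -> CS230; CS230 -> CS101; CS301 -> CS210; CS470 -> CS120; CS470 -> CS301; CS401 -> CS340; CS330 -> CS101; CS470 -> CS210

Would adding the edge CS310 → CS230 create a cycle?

No

Adding CS310→CS230 creates a cycle iff CS230 can already reach CS310.
Explore from CS230: no path reaches CS310. The graph stays acyclic.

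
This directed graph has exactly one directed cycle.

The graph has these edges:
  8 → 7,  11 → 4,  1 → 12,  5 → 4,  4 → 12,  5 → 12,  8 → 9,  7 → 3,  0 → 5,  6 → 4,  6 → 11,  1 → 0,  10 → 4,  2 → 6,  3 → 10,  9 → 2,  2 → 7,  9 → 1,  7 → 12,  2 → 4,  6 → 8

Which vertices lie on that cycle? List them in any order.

DFS with gray/black marking from 8:
8 gray
  7 gray
    3 gray
      10 gray
        4 gray
          12 gray
          12 black
        4 black
      10 black
    3 black
    7→12: 12 black — skip
  7 black
  9 gray
    2 gray
      2→7: 7 black — skip
      2→4: 4 black — skip
      6 gray
        11 gray
          11→4: 4 black — skip
        11 black
        6→8: 8 is gray → back edge
Back edge closes the cycle 8 → 9 → 2 → 6 → 8; its vertices are {2, 6, 8, 9}.

2, 6, 8, 9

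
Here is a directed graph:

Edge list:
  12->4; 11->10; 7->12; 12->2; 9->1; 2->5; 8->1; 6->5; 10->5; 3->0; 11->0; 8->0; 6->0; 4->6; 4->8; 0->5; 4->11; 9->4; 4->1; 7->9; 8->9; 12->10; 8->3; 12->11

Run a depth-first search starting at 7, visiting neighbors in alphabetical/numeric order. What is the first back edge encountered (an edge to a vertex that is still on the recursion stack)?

8->9

DFS from 7 (visiting neighbors in alphabetical/numeric order); mark gray on enter, black on exit:
7 gray
  9 gray
    1 gray
    1 black
    4 gray
      4→1: 1 black — skip
      6 gray
        0 gray
          5 gray
          5 black
        0 black
        6→5: 5 black — skip
      6 black
      8 gray
        8→0: 0 black — skip
        8→1: 1 black — skip
        3 gray
          3→0: 0 black — skip
        3 black
        8→9: 9 is gray → back edge
First back edge: 8 → 9.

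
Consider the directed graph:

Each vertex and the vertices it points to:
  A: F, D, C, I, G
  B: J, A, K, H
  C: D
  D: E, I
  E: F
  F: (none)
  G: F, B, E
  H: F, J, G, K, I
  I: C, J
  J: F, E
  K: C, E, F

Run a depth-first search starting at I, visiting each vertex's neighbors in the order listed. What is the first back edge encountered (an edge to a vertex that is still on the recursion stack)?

D→I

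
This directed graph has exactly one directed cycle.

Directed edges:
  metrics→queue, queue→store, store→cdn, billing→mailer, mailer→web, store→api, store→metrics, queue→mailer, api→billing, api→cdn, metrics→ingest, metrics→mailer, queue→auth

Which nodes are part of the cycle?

queue, store, metrics

DFS with gray/black marking from queue:
queue gray
  store gray
    api gray
      cdn gray
      cdn black
      billing gray
        mailer gray
          web gray
          web black
        mailer black
      billing black
    api black
    store→cdn: cdn black — skip
    metrics gray
      metrics→mailer: mailer black — skip
      metrics→queue: queue is gray → back edge
Back edge closes the cycle queue → store → metrics → queue; its vertices are {queue, store, metrics}.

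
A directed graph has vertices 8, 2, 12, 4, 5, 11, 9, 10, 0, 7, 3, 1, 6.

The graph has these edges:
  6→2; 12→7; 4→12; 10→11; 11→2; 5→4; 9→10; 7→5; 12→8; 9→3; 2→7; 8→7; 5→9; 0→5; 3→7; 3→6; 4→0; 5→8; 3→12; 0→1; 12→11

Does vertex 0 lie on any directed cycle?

Yes

0 is on a cycle iff 0 can reach itself via ≥1 edge.
0 → 5 → 4 → 0 — yes.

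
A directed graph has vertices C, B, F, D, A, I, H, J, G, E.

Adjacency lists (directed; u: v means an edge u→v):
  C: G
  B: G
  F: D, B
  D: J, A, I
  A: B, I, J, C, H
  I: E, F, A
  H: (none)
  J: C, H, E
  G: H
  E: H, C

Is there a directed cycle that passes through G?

No

G lies on a cycle iff there is a path from G back to itself.
Exploring from G, it never reaches itself; equivalently, its strongly connected component is a singleton.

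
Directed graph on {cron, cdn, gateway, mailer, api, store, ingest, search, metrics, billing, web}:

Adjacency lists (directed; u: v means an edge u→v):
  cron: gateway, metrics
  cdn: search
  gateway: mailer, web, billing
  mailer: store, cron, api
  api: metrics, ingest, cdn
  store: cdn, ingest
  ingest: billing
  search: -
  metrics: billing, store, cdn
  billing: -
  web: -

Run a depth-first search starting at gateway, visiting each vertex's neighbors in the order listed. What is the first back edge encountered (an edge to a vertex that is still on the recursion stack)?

DFS from gateway (visiting each vertex's neighbors in the order listed); mark gray on enter, black on exit:
gateway gray
  mailer gray
    store gray
      cdn gray
        search gray
        search black
      cdn black
      ingest gray
        billing gray
        billing black
      ingest black
    store black
    cron gray
      cron→gateway: gateway is gray → back edge
First back edge: cron → gateway.

cron->gateway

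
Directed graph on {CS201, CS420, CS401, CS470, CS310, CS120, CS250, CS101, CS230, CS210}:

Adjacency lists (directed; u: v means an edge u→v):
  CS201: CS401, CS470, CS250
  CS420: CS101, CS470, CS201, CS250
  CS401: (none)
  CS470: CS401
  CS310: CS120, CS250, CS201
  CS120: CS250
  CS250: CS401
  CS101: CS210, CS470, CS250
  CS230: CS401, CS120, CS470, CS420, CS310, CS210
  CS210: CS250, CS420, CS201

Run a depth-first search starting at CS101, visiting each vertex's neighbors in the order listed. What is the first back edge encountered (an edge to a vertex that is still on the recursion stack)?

CS420→CS101

DFS from CS101 (visiting each vertex's neighbors in the order listed); mark gray on enter, black on exit:
CS101 gray
  CS210 gray
    CS250 gray
      CS401 gray
      CS401 black
    CS250 black
    CS420 gray
      CS420→CS101: CS101 is gray → back edge
First back edge: CS420 → CS101.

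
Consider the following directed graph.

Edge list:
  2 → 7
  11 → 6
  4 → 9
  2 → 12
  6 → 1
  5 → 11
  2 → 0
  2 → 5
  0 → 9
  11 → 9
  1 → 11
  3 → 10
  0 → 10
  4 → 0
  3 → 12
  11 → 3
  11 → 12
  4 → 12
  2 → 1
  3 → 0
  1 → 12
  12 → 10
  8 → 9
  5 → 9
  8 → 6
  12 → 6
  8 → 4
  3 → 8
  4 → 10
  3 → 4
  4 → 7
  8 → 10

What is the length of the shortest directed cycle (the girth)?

3

For each vertex v, BFS finds the shortest path from v back to v.
The shortest such closed walk is 1 → 12 → 6 → 1, length 3.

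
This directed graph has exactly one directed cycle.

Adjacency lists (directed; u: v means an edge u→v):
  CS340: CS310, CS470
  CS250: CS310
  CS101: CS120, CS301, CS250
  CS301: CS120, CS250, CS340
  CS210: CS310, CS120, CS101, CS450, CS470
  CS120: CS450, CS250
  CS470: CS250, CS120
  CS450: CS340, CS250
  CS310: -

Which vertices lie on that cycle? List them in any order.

CS120, CS340, CS450, CS470

DFS with gray/black marking from CS450:
CS450 gray
  CS340 gray
    CS310 gray
    CS310 black
    CS470 gray
      CS250 gray
        CS250→CS310: CS310 black — skip
      CS250 black
      CS120 gray
        CS120→CS450: CS450 is gray → back edge
Back edge closes the cycle CS450 → CS340 → CS470 → CS120 → CS450; its vertices are {CS120, CS340, CS450, CS470}.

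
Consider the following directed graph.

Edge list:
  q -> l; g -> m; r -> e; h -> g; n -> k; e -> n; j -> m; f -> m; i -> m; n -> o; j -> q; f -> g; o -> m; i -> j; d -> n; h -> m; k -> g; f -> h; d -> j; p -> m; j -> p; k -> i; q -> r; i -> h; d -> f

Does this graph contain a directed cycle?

Yes

DFS with white/gray/black marking, starting from g:
g gray
  m gray
  m black
g black
r gray
  e gray
    n gray
      k gray
        k→g: g black — skip
        i gray
          h gray
            h→m: m black — skip
            h→g: g black — skip
          h black
          j gray
            j→m: m black — skip
            p gray
              p→m: m black — skip
            p black
            q gray
              l gray
              l black
              q→r: r is gray → back edge
Back edge found, so a cycle exists: r → e → n → k → i → j → q → r.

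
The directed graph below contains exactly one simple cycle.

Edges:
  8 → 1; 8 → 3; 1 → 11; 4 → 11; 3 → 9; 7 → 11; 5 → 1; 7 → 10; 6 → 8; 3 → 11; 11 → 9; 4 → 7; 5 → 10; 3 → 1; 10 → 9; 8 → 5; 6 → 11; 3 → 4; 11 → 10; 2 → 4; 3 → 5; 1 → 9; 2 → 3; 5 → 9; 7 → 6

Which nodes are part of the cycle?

DFS with gray/black marking from 4:
4 gray
  11 gray
    9 gray
    9 black
    10 gray
      10→9: 9 black — skip
    10 black
  11 black
  7 gray
    7→11: 11 black — skip
    6 gray
      6→11: 11 black — skip
      8 gray
        3 gray
          5 gray
            5→10: 10 black — skip
            5→9: 9 black — skip
            1 gray
              1→9: 9 black — skip
              1→11: 11 black — skip
            1 black
          5 black
          3→11: 11 black — skip
          3→1: 1 black — skip
          3→4: 4 is gray → back edge
Back edge closes the cycle 4 → 7 → 6 → 8 → 3 → 4; its vertices are {3, 4, 6, 7, 8}.

3, 4, 6, 7, 8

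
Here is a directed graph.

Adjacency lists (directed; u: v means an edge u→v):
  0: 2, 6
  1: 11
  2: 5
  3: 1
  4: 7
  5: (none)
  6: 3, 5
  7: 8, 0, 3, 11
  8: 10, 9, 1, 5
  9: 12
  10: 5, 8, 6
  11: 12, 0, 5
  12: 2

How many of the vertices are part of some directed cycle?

7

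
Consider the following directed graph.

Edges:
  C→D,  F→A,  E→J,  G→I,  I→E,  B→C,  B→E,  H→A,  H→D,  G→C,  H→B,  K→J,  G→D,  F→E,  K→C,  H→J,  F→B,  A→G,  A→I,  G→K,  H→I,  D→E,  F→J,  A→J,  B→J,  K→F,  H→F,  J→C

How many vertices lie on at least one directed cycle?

A vertex is on a directed cycle iff it belongs to a strongly connected component of size ≥ 2 (or has a self-loop).
The vertices on cycles are {A, C, D, E, F, G, J, K} — 8 in total.

8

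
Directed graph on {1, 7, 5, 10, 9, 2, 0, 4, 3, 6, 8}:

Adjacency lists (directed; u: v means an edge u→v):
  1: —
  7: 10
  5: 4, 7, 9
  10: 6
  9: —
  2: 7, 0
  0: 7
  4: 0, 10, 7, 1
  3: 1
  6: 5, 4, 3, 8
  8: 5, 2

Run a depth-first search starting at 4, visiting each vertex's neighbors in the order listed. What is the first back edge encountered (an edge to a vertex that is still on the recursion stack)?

5->4

DFS from 4 (visiting each vertex's neighbors in the order listed); mark gray on enter, black on exit:
4 gray
  0 gray
    7 gray
      10 gray
        6 gray
          5 gray
            5→4: 4 is gray → back edge
First back edge: 5 → 4.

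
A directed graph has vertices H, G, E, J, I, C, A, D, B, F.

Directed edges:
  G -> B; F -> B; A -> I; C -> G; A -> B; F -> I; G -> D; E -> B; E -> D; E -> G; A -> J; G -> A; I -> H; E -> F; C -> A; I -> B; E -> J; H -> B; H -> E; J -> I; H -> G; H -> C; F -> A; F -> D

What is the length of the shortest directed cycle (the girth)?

4

For each vertex v, BFS finds the shortest path from v back to v.
The shortest such closed walk is H → C → A → I → H, length 4.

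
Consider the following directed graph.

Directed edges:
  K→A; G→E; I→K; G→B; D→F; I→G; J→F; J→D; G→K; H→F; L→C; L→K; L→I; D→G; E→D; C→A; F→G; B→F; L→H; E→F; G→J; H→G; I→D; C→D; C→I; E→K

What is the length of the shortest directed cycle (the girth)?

For each vertex v, BFS finds the shortest path from v back to v.
The shortest such closed walk is G → J → D → G, length 3.

3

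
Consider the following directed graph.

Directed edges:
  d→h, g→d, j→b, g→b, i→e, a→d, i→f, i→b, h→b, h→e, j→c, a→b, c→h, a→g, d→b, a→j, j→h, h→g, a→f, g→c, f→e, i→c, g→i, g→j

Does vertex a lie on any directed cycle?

No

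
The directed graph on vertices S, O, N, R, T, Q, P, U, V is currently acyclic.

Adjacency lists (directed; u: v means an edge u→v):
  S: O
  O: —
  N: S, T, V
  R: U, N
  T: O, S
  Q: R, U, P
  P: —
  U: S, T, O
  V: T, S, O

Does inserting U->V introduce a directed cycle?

No

Adding U→V creates a cycle iff V can already reach U.
Explore from V: no path reaches U. The graph stays acyclic.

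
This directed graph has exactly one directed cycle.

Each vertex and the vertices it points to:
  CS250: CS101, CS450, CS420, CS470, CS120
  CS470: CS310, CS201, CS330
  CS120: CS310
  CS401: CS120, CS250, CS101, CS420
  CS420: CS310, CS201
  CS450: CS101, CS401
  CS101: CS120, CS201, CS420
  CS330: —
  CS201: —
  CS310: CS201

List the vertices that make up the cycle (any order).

DFS with gray/black marking from CS450:
CS450 gray
  CS101 gray
    CS120 gray
      CS310 gray
        CS201 gray
        CS201 black
      CS310 black
    CS120 black
    CS101→CS201: CS201 black — skip
    CS420 gray
      CS420→CS310: CS310 black — skip
      CS420→CS201: CS201 black — skip
    CS420 black
  CS101 black
  CS401 gray
    CS401→CS120: CS120 black — skip
    CS250 gray
      CS250→CS101: CS101 black — skip
      CS250→CS450: CS450 is gray → back edge
Back edge closes the cycle CS450 → CS401 → CS250 → CS450; its vertices are {CS250, CS401, CS450}.

CS250, CS401, CS450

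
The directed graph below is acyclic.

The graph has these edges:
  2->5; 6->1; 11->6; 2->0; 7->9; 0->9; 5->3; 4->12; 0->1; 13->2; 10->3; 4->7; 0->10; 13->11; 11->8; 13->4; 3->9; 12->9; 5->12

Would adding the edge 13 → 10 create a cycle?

No

Adding 13→10 creates a cycle iff 10 can already reach 13.
Explore from 10: no path reaches 13. The graph stays acyclic.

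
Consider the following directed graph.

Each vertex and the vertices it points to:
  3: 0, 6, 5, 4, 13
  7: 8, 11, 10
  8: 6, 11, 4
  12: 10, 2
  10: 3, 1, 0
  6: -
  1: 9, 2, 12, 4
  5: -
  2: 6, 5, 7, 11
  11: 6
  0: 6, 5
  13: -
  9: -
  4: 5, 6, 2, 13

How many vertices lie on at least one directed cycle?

A vertex is on a directed cycle iff it belongs to a strongly connected component of size ≥ 2 (or has a self-loop).
The vertices on cycles are {1, 2, 3, 4, 7, 8, 10, 12} — 8 in total.

8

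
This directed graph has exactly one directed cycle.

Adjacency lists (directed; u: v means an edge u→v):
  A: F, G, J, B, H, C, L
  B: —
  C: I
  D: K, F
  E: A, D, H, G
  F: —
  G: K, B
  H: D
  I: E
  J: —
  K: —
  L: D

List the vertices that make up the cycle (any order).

A, C, E, I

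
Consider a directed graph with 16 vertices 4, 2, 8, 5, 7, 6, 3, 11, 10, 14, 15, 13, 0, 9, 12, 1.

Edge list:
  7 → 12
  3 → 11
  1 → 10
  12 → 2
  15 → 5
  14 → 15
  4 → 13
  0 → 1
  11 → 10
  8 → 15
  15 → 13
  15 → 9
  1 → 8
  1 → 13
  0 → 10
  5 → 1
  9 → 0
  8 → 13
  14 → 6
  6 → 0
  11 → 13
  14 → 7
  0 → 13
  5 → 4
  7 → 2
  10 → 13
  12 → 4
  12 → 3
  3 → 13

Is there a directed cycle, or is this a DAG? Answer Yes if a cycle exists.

DFS with white/gray/black marking, starting from 0:
0 gray
  1 gray
    8 gray
      15 gray
        5 gray
          5→1: 1 is gray → back edge
Back edge found, so a cycle exists: 1 → 8 → 15 → 5 → 1.

Yes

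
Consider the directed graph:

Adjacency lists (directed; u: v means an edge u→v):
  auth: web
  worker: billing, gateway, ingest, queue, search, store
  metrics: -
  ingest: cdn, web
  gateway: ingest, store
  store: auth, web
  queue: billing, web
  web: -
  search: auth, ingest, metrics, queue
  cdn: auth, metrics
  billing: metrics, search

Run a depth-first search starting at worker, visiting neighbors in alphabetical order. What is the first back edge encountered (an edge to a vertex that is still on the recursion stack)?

queue->billing

DFS from worker (visiting neighbors in alphabetical order); mark gray on enter, black on exit:
worker gray
  billing gray
    metrics gray
    metrics black
    search gray
      auth gray
        web gray
        web black
      auth black
      ingest gray
        cdn gray
          cdn→auth: auth black — skip
          cdn→metrics: metrics black — skip
        cdn black
        ingest→web: web black — skip
      ingest black
      search→metrics: metrics black — skip
      queue gray
        queue→billing: billing is gray → back edge
First back edge: queue → billing.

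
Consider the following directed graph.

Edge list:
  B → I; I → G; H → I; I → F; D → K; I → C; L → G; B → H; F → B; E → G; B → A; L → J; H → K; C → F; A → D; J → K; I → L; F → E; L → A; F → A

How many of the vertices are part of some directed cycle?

5

A vertex is on a directed cycle iff it belongs to a strongly connected component of size ≥ 2 (or has a self-loop).
The vertices on cycles are {B, C, F, H, I} — 5 in total.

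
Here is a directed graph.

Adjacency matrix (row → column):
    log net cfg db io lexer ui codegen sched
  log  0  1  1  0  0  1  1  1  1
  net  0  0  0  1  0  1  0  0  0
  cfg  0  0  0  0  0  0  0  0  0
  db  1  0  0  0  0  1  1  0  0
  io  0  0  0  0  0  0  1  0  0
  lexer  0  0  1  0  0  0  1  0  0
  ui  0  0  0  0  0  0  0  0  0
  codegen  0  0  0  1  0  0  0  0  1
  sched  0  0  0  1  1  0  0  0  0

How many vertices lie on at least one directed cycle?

5

A vertex is on a directed cycle iff it belongs to a strongly connected component of size ≥ 2 (or has a self-loop).
The vertices on cycles are {db, log, net, sched, codegen} — 5 in total.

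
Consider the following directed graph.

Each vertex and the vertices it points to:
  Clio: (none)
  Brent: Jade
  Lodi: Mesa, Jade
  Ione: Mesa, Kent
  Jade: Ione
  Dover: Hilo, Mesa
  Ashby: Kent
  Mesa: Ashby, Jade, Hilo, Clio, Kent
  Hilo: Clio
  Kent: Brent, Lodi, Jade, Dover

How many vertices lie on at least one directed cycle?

A vertex is on a directed cycle iff it belongs to a strongly connected component of size ≥ 2 (or has a self-loop).
The vertices on cycles are {Ione, Jade, Kent, Lodi, Mesa, Ashby, Brent, Dover} — 8 in total.

8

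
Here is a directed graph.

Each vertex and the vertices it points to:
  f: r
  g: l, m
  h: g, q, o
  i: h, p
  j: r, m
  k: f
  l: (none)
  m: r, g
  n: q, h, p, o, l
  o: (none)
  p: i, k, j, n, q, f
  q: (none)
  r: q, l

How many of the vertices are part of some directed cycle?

5

A vertex is on a directed cycle iff it belongs to a strongly connected component of size ≥ 2 (or has a self-loop).
The vertices on cycles are {g, i, m, n, p} — 5 in total.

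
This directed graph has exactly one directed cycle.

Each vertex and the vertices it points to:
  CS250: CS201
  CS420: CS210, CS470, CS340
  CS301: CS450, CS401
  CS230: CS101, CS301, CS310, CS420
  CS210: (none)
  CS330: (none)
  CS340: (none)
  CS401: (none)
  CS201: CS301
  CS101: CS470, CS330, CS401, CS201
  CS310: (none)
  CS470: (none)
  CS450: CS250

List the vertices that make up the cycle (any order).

CS201, CS250, CS301, CS450

DFS with gray/black marking from CS301:
CS301 gray
  CS450 gray
    CS250 gray
      CS201 gray
        CS201→CS301: CS301 is gray → back edge
Back edge closes the cycle CS301 → CS450 → CS250 → CS201 → CS301; its vertices are {CS201, CS250, CS301, CS450}.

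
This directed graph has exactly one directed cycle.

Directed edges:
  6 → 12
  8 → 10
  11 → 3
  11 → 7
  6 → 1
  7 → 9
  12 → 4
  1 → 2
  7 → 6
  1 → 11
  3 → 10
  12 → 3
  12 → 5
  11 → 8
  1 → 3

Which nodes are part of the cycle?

1, 6, 7, 11

DFS with gray/black marking from 6:
6 gray
  12 gray
    3 gray
      10 gray
      10 black
    3 black
    4 gray
    4 black
    5 gray
    5 black
  12 black
  1 gray
    1→3: 3 black — skip
    2 gray
    2 black
    11 gray
      7 gray
        9 gray
        9 black
        7→6: 6 is gray → back edge
Back edge closes the cycle 6 → 1 → 11 → 7 → 6; its vertices are {1, 6, 7, 11}.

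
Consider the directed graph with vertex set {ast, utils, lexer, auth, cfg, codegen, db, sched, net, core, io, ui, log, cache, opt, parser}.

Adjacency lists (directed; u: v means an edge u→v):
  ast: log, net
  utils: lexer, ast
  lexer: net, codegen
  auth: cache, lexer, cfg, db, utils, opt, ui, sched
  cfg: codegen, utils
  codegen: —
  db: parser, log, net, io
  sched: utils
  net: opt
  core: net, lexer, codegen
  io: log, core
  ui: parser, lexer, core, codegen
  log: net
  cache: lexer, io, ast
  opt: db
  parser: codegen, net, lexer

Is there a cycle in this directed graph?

Yes

DFS with white/gray/black marking, starting from ui:
ui gray
  parser gray
    codegen gray
    codegen black
    net gray
      opt gray
        db gray
          db→parser: parser is gray → back edge
Back edge found, so a cycle exists: parser → net → opt → db → parser.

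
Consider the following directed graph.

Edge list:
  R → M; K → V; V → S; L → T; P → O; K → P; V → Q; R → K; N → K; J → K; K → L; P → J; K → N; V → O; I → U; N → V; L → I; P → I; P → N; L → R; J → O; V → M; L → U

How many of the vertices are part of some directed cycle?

A vertex is on a directed cycle iff it belongs to a strongly connected component of size ≥ 2 (or has a self-loop).
The vertices on cycles are {J, K, L, N, P, R} — 6 in total.

6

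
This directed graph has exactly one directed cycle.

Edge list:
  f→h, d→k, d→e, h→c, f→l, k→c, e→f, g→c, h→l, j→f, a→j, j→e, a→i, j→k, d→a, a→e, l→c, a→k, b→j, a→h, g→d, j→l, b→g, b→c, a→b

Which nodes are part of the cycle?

DFS with gray/black marking from b:
b gray
  g gray
    c gray
    c black
    d gray
      e gray
        f gray
          l gray
            l→c: c black — skip
          l black
          h gray
            h→l: l black — skip
            h→c: c black — skip
          h black
        f black
      e black
      a gray
        a→h: h black — skip
        i gray
        i black
        j gray
          k gray
            k→c: c black — skip
          k black
          j→f: f black — skip
          j→e: e black — skip
          j→l: l black — skip
        j black
        a→b: b is gray → back edge
Back edge closes the cycle b → g → d → a → b; its vertices are {a, b, d, g}.

a, b, d, g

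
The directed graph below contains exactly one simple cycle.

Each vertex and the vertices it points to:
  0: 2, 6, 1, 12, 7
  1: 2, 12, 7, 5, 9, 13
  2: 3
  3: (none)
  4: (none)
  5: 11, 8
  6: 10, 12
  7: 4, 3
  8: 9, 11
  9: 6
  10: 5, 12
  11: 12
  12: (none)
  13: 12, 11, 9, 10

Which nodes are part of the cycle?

5, 6, 8, 9, 10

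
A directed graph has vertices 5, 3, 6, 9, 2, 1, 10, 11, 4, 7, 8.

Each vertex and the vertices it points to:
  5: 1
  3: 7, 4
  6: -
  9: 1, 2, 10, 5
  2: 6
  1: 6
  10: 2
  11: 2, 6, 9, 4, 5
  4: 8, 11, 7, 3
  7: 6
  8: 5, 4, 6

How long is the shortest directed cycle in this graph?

2

For each vertex v, BFS finds the shortest path from v back to v.
The shortest such closed walk is 4 → 3 → 4, length 2.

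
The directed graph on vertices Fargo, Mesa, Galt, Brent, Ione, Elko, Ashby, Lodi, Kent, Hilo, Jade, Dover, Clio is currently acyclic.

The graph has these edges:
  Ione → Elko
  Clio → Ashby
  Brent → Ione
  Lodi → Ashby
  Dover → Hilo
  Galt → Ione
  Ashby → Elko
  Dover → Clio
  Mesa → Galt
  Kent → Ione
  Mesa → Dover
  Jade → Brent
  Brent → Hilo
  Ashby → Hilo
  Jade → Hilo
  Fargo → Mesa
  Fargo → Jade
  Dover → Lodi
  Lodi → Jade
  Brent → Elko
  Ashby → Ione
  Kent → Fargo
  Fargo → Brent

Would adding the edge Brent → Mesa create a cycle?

Adding Brent→Mesa creates a cycle iff Mesa can already reach Brent.
Path from Mesa: Mesa → Dover → Lodi → Jade → Brent.
So Mesa → … → Brent → Mesa is a cycle.

Yes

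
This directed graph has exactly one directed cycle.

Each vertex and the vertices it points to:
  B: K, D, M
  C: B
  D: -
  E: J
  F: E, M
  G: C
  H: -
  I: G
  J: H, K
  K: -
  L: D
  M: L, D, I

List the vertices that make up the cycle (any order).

DFS with gray/black marking from M:
M gray
  L gray
    D gray
    D black
  L black
  M→D: D black — skip
  I gray
    G gray
      C gray
        B gray
          K gray
          K black
          B→D: D black — skip
          B→M: M is gray → back edge
Back edge closes the cycle M → I → G → C → B → M; its vertices are {B, C, G, I, M}.

B, C, G, I, M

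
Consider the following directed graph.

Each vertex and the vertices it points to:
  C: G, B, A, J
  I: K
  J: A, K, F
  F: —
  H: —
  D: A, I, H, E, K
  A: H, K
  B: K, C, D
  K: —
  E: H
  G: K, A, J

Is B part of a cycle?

B is on a cycle iff B can reach itself via ≥1 edge.
B → C → B — yes.

Yes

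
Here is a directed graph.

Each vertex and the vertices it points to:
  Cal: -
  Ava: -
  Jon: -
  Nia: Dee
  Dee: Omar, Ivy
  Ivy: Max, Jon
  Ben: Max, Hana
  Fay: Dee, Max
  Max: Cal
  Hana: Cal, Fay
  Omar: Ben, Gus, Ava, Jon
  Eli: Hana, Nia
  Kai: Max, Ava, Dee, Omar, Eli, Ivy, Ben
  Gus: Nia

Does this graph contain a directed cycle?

Yes

DFS with white/gray/black marking, starting from Hana:
Hana gray
  Cal gray
  Cal black
  Fay gray
    Dee gray
      Omar gray
        Ben gray
          Max gray
            Max→Cal: Cal black — skip
          Max black
          Ben→Hana: Hana is gray → back edge
Back edge found, so a cycle exists: Hana → Fay → Dee → Omar → Ben → Hana.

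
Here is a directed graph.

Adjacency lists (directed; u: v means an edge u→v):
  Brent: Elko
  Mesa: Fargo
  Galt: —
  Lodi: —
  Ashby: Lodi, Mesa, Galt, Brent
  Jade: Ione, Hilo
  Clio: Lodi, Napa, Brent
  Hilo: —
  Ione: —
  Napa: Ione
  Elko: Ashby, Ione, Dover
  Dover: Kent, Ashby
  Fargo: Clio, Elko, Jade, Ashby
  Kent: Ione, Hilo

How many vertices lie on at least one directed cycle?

A vertex is on a directed cycle iff it belongs to a strongly connected component of size ≥ 2 (or has a self-loop).
The vertices on cycles are {Clio, Elko, Mesa, Ashby, Brent, Dover, Fargo} — 7 in total.

7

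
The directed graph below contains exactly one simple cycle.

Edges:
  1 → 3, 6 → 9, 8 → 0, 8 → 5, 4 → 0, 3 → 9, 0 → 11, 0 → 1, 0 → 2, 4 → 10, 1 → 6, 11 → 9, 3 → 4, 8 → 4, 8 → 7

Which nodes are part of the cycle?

0, 1, 3, 4

DFS with gray/black marking from 0:
0 gray
  2 gray
  2 black
  1 gray
    6 gray
      9 gray
      9 black
    6 black
    3 gray
      3→9: 9 black — skip
      4 gray
        4→0: 0 is gray → back edge
Back edge closes the cycle 0 → 1 → 3 → 4 → 0; its vertices are {0, 1, 3, 4}.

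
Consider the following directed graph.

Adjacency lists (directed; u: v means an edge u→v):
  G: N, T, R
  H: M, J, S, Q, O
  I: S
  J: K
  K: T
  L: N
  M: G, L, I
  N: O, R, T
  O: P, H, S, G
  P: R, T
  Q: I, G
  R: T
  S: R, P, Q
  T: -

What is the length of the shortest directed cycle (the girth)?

For each vertex v, BFS finds the shortest path from v back to v.
The shortest such closed walk is H → O → H, length 2.

2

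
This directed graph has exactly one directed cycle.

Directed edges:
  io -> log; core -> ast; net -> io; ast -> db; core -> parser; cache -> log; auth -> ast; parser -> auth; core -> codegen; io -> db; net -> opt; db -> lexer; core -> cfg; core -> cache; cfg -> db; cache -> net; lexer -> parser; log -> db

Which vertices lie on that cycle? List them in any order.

DFS with gray/black marking from parser:
parser gray
  auth gray
    ast gray
      db gray
        lexer gray
          lexer→parser: parser is gray → back edge
Back edge closes the cycle parser → auth → ast → db → lexer → parser; its vertices are {db, ast, auth, lexer, parser}.

db, ast, auth, lexer, parser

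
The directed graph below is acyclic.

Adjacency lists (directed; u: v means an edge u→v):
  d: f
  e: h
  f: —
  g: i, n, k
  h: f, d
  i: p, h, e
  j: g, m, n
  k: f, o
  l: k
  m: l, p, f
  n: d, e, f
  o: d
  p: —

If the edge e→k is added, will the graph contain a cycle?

No

Adding e→k creates a cycle iff k can already reach e.
Explore from k: no path reaches e. The graph stays acyclic.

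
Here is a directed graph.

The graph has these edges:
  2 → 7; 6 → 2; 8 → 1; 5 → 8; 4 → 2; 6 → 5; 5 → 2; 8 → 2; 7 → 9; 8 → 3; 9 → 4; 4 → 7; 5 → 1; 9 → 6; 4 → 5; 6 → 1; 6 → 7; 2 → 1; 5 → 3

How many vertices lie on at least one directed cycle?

7

A vertex is on a directed cycle iff it belongs to a strongly connected component of size ≥ 2 (or has a self-loop).
The vertices on cycles are {2, 4, 5, 6, 7, 8, 9} — 7 in total.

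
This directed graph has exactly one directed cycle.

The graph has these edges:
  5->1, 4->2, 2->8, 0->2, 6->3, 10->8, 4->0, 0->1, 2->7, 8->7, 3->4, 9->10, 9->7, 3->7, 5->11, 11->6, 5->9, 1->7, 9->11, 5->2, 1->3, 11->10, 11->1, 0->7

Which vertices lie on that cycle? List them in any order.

0, 1, 3, 4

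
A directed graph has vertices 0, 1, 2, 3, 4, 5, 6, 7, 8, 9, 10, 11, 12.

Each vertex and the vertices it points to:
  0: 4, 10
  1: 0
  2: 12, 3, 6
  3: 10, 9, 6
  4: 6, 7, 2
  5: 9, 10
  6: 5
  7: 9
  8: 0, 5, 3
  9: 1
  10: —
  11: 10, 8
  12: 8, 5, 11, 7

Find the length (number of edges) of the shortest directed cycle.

For each vertex v, BFS finds the shortest path from v back to v.
The shortest such closed walk is 4 → 2 → 12 → 8 → 0 → 4, length 5.

5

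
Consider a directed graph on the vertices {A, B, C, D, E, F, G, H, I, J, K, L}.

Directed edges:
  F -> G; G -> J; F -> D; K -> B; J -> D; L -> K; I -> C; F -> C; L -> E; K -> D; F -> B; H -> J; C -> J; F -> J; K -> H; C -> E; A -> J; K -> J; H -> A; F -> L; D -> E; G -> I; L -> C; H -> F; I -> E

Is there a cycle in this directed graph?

DFS with white/gray/black marking, starting from G:
G gray
  J gray
    D gray
      E gray
      E black
    D black
  J black
  I gray
    I→E: E black — skip
    C gray
      C→E: E black — skip
      C→J: J black — skip
    C black
  I black
G black
A gray
  A→J: J black — skip
A black
B gray
B black
F gray
  F→B: B black — skip
  F→C: C black — skip
  F→G: G black — skip
  L gray
    L→C: C black — skip
    K gray
      K→B: B black — skip
      K→J: J black — skip
      H gray
        H→F: F is gray → back edge
Back edge found, so a cycle exists: F → L → K → H → F.

Yes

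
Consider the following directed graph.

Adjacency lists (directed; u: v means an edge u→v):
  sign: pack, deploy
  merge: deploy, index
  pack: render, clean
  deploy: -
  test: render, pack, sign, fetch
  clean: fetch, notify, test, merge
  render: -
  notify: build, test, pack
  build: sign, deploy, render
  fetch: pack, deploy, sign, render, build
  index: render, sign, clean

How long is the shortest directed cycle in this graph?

3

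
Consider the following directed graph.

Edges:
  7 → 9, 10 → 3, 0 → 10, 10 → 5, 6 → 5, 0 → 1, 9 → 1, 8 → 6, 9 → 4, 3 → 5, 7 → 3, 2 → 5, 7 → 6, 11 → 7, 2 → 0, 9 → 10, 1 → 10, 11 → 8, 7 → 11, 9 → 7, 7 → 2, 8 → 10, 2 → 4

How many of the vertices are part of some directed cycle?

3

A vertex is on a directed cycle iff it belongs to a strongly connected component of size ≥ 2 (or has a self-loop).
The vertices on cycles are {7, 9, 11} — 3 in total.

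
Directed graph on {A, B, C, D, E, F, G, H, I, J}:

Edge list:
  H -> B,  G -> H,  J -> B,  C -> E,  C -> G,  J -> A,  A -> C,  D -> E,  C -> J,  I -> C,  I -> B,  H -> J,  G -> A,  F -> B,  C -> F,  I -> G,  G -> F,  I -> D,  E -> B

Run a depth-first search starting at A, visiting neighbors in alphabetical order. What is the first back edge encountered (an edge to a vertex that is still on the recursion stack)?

G→A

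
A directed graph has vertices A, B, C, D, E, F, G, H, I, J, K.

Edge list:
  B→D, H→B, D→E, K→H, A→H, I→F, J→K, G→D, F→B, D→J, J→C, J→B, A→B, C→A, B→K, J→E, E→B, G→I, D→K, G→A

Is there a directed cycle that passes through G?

No

G lies on a cycle iff there is a path from G back to itself.
Exploring from G, it never reaches itself; equivalently, its strongly connected component is a singleton.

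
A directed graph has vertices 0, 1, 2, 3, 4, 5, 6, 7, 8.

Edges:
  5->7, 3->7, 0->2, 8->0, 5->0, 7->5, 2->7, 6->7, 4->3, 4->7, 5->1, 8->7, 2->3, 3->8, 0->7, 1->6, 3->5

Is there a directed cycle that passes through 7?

Yes

7 is on a cycle iff 7 can reach itself via ≥1 edge.
7 → 5 → 7 — yes.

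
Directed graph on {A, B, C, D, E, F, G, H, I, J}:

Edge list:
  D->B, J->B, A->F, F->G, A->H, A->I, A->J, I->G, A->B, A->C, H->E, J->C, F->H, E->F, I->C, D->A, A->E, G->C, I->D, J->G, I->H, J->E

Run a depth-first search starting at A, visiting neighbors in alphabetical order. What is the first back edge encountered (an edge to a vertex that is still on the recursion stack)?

DFS from A (visiting neighbors in alphabetical order); mark gray on enter, black on exit:
A gray
  B gray
  B black
  C gray
  C black
  E gray
    F gray
      G gray
        G→C: C black — skip
      G black
      H gray
        H→E: E is gray → back edge
First back edge: H → E.

H->E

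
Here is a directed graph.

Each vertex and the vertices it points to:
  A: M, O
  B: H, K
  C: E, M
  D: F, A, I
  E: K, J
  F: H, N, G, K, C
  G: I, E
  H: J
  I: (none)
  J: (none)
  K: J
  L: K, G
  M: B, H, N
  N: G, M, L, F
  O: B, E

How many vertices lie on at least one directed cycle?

A vertex is on a directed cycle iff it belongs to a strongly connected component of size ≥ 2 (or has a self-loop).
The vertices on cycles are {C, F, M, N} — 4 in total.

4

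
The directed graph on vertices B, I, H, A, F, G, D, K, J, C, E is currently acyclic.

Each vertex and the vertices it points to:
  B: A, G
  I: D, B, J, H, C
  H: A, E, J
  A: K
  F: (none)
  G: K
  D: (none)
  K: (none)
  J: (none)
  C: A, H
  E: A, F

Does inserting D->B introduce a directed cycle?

No

Adding D→B creates a cycle iff B can already reach D.
Explore from B: no path reaches D. The graph stays acyclic.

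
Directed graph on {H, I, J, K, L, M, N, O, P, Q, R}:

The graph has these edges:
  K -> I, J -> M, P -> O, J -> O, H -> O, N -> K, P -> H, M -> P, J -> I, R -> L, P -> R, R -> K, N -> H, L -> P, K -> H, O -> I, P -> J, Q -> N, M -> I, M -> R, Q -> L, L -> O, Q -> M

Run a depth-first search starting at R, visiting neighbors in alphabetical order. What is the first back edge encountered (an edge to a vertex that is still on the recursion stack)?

M->P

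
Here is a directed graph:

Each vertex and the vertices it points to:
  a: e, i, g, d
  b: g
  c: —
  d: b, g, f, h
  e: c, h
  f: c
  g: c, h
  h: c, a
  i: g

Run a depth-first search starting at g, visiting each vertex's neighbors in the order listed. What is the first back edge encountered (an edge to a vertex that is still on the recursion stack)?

e->h

DFS from g (visiting each vertex's neighbors in the order listed); mark gray on enter, black on exit:
g gray
  c gray
  c black
  h gray
    h→c: c black — skip
    a gray
      e gray
        e→c: c black — skip
        e→h: h is gray → back edge
First back edge: e → h.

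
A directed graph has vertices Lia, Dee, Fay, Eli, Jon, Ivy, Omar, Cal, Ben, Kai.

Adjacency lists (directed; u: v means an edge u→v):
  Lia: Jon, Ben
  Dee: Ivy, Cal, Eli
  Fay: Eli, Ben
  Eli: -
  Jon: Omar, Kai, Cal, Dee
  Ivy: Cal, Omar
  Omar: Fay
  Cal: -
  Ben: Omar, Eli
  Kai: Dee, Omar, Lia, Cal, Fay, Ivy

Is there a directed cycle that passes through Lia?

Lia is on a cycle iff Lia can reach itself via ≥1 edge.
Lia → Jon → Kai → Lia — yes.

Yes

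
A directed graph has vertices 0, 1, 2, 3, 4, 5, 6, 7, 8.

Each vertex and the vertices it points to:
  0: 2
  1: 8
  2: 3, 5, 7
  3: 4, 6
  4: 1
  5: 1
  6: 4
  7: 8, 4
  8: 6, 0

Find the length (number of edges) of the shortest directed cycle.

For each vertex v, BFS finds the shortest path from v back to v.
The shortest such closed walk is 0 → 2 → 7 → 8 → 0, length 4.

4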